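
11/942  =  11/942   =  0.01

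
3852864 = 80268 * 48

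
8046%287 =10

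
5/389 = 5/389 = 0.01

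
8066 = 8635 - 569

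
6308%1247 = 73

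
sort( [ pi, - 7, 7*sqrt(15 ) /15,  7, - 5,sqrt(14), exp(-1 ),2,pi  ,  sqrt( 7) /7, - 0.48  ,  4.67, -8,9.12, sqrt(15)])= [ - 8, - 7, - 5, - 0.48,  exp( - 1),sqrt (7 )/7, 7*sqrt( 15 )/15,2,pi,  pi,sqrt(  14),sqrt(15),4.67,7, 9.12]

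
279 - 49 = 230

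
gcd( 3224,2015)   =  403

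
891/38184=297/12728 = 0.02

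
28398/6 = 4733 =4733.00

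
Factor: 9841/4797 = 3^( - 2 )*41^ (-1 )*757^1=757/369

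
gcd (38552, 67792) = 8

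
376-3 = 373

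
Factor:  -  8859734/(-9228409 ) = 2^1 * 13^1*29^( - 1 )*223^( -1 )*293^1 * 1163^1*1427^( - 1) 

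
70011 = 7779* 9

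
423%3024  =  423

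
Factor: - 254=-2^1*127^1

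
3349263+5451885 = 8801148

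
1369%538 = 293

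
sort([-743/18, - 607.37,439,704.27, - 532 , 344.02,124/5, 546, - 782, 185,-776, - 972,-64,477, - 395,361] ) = [  -  972, - 782 , - 776,-607.37, - 532,-395, - 64, - 743/18,124/5, 185,344.02 , 361 , 439,477 , 546 , 704.27 ]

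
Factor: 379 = 379^1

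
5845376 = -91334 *(- 64 )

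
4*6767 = 27068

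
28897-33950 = -5053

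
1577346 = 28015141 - 26437795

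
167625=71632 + 95993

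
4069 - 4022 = 47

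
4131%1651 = 829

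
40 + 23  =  63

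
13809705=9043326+4766379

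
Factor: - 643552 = - 2^5*7^1*13^2*17^1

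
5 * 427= 2135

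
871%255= 106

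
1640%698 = 244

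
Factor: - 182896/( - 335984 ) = 497/913  =  7^1*11^( - 1 )*71^1*83^( - 1 ) 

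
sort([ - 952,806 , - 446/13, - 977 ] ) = [-977, - 952, - 446/13  ,  806] 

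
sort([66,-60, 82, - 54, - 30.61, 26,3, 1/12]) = [ - 60 , - 54 , - 30.61,1/12,3, 26,66,  82]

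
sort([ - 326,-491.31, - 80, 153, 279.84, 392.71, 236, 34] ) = [-491.31 , - 326, - 80,34 , 153,  236,279.84, 392.71]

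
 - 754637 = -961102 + 206465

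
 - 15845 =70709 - 86554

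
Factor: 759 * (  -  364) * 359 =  - 99183084 = -2^2*3^1*7^1 * 11^1 * 13^1*23^1*359^1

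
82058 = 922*89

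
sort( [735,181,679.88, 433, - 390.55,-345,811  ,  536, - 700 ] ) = [ - 700, - 390.55, - 345,181, 433,536, 679.88,735,811] 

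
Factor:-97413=-3^1*  19^1*1709^1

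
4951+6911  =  11862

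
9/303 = 3/101 = 0.03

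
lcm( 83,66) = 5478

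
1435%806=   629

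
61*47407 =2891827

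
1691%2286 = 1691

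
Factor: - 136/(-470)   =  68/235 = 2^2*5^( - 1)*17^1*47^( - 1) 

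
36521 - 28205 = 8316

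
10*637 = 6370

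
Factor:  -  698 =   -  2^1*349^1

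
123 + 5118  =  5241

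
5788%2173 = 1442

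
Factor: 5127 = 3^1*1709^1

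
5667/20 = 283 + 7/20 = 283.35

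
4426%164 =162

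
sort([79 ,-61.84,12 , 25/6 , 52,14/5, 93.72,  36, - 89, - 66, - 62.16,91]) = [  -  89, - 66, - 62.16,  -  61.84,  14/5,25/6,12,36 , 52,79,  91,93.72]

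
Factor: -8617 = -7^1*1231^1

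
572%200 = 172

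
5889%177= 48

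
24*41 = 984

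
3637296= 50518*72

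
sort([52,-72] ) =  [-72, 52]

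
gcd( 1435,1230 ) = 205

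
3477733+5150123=8627856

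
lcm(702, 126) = 4914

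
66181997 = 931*71087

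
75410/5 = 15082  =  15082.00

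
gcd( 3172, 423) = 1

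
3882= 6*647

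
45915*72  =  3305880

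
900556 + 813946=1714502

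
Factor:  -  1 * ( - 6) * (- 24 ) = - 144 = -2^4*3^2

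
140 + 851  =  991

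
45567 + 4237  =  49804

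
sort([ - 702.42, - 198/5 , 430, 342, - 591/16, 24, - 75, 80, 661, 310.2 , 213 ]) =[  -  702.42,  -  75, - 198/5, - 591/16,24, 80,213,310.2 , 342,430,661 ]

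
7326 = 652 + 6674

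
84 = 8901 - 8817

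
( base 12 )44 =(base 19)2e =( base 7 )103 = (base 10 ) 52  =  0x34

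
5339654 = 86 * 62089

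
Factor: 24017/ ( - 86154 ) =-2^ ( - 1)*3^(  -  1)*7^1 * 47^1*73^1*83^( - 1 )*173^( -1 )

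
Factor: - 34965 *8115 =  - 283740975= -  3^4* 5^2*7^1*37^1*541^1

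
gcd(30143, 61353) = 1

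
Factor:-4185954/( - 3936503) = 2^1*3^2*17^( - 1 )*23^1*10111^1 * 231559^( - 1)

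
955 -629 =326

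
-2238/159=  - 746/53 = - 14.08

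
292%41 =5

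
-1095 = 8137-9232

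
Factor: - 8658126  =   -2^1*3^2 * 137^1*3511^1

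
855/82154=855/82154 = 0.01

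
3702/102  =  617/17  =  36.29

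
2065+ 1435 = 3500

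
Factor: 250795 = 5^1  *  50159^1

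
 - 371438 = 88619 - 460057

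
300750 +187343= 488093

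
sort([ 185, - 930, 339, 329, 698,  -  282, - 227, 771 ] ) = [-930,-282, - 227, 185,329,  339, 698,771]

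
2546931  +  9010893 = 11557824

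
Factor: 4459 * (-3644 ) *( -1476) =23982927696  =  2^4*3^2*7^3 *13^1 * 41^1*911^1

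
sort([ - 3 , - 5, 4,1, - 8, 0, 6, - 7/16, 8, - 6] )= [ -8,- 6,-5, - 3, - 7/16,0,1,4,6,8 ]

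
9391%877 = 621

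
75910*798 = 60576180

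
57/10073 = 57/10073= 0.01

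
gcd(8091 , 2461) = 1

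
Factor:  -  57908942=-2^1* 7^1 *13^1 * 318181^1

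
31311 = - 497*( - 63)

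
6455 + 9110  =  15565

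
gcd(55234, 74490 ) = 2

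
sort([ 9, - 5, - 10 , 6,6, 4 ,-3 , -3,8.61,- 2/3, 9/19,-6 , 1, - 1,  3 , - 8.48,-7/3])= [  -  10, - 8.48,- 6, - 5, - 3, - 3,  -  7/3, - 1,- 2/3, 9/19, 1, 3, 4, 6, 6,8.61, 9 ] 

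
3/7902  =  1/2634  =  0.00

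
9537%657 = 339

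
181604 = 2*90802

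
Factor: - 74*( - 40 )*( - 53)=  - 156880 = - 2^4*5^1 * 37^1*53^1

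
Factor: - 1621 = -1621^1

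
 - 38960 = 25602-64562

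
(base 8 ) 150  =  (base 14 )76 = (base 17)62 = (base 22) 4G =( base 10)104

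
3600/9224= 450/1153 = 0.39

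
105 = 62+43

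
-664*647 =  - 429608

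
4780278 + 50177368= 54957646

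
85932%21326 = 628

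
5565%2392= 781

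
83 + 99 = 182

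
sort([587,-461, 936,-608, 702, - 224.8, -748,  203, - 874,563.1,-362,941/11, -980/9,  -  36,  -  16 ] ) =[  -  874, - 748, - 608 ,-461, - 362,  -  224.8, -980/9, - 36, -16,  941/11 , 203, 563.1, 587 , 702,936] 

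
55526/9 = 6169 + 5/9 = 6169.56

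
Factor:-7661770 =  - 2^1*5^1*766177^1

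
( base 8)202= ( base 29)4e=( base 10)130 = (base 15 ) 8a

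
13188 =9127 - -4061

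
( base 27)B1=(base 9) 361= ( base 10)298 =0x12a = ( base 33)91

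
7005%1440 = 1245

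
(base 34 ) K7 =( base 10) 687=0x2AF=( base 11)575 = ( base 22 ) 195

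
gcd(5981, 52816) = 1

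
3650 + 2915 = 6565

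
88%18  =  16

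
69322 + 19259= 88581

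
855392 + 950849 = 1806241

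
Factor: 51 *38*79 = 153102 = 2^1*3^1*17^1*19^1*79^1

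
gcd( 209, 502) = 1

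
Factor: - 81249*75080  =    -  6100174920 =-2^3*3^1*5^1*7^1*53^1*73^1*1877^1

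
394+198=592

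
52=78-26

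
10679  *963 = 10283877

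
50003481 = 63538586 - 13535105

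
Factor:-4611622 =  - 2^1*31^1*74381^1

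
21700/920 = 23  +  27/46=23.59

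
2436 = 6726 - 4290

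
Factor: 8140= 2^2*5^1 *11^1*37^1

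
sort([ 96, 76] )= [ 76,96 ]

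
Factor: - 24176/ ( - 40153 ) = 2^4* 1511^1*40153^ ( - 1 )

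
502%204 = 94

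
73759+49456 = 123215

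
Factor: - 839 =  - 839^1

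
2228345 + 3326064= 5554409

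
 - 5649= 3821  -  9470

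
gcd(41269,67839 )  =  1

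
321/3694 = 321/3694 = 0.09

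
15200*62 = 942400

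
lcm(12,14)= 84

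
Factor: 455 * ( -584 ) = -2^3*5^1*7^1 *13^1*73^1 = - 265720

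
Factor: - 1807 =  - 13^1*139^1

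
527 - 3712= -3185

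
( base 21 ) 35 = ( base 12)58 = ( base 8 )104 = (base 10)68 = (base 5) 233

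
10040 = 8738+1302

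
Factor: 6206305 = 5^1*7^1*177323^1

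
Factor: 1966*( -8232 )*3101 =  -50186931312 =- 2^4*3^1*7^4 * 443^1*983^1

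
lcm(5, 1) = 5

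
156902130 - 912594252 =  - 755692122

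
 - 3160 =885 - 4045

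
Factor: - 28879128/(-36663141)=9626376/12221047 = 2^3*3^1*19^(-1 ) * 29^1*13831^1 * 643213^( - 1 )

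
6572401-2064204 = 4508197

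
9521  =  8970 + 551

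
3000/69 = 1000/23  =  43.48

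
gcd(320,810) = 10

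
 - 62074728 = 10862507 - 72937235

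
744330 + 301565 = 1045895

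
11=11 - 0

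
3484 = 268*13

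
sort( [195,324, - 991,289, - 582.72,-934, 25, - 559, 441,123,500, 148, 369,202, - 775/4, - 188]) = [ - 991, - 934,  -  582.72, -559, - 775/4,-188,  25, 123, 148, 195, 202,  289, 324,  369, 441, 500 ] 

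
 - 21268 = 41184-62452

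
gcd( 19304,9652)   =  9652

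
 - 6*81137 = - 486822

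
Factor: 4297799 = 11^3*3229^1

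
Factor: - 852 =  - 2^2*3^1*71^1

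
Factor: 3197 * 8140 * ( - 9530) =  - 2^3*5^2*11^1*23^1*37^1 * 139^1*953^1 = - 248004717400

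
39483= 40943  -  1460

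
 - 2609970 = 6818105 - 9428075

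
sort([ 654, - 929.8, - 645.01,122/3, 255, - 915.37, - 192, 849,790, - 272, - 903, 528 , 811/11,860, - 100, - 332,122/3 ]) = [ - 929.8,  -  915.37, - 903, - 645.01, - 332, - 272, - 192, - 100,122/3, 122/3,811/11, 255, 528,654, 790, 849, 860]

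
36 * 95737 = 3446532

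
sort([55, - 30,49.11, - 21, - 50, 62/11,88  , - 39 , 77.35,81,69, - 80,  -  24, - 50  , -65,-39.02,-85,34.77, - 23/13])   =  [ - 85,-80, - 65, - 50, - 50, - 39.02,- 39,  -  30, - 24, - 21,- 23/13,62/11, 34.77,  49.11, 55,69,  77.35, 81,88]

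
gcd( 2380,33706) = 2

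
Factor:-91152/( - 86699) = 2^4*3^3 * 181^( - 1 ) * 211^1 * 479^( - 1) 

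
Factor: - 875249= - 29^1*30181^1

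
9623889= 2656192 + 6967697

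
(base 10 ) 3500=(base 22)752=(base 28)4D0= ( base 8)6654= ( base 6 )24112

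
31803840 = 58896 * 540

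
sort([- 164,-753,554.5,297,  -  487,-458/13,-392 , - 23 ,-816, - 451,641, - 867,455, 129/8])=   [ - 867, - 816 , - 753,-487, - 451, - 392,-164,-458/13, - 23 , 129/8,297, 455,554.5,641 ]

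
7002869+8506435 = 15509304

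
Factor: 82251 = 3^2*13^1*19^1*37^1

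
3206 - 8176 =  - 4970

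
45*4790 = 215550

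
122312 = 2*61156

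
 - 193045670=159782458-352828128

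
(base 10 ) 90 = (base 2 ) 1011010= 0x5A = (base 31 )2S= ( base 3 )10100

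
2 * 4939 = 9878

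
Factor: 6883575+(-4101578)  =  2781997= 1051^1*2647^1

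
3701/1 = 3701 = 3701.00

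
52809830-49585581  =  3224249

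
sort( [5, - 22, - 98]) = [ - 98,-22, 5] 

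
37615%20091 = 17524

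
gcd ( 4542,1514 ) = 1514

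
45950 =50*919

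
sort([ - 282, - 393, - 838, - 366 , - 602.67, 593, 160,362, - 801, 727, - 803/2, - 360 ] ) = [ - 838 , - 801, - 602.67, - 803/2, - 393, - 366, -360, - 282, 160, 362,593 , 727]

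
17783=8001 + 9782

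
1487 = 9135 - 7648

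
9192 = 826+8366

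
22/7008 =11/3504 = 0.00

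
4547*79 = 359213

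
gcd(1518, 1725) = 69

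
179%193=179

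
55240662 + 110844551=166085213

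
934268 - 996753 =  - 62485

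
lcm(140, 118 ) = 8260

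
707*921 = 651147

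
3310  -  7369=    - 4059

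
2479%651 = 526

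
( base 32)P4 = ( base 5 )11204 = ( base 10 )804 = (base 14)416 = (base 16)324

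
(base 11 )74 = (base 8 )121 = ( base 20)41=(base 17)4D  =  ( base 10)81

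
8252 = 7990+262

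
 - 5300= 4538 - 9838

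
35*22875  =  800625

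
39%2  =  1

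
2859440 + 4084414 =6943854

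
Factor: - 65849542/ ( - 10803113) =2^1*11^1*191^1*199^(-1) *15671^1*54287^ ( - 1)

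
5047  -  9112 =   -  4065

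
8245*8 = 65960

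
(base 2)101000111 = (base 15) 16c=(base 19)h4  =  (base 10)327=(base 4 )11013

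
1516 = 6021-4505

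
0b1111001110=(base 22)206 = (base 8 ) 1716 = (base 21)248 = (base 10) 974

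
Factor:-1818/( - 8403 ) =606/2801 = 2^1*3^1*101^1*2801^( - 1 ) 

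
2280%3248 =2280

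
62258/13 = 62258/13 = 4789.08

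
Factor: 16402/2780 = 2^( - 1) * 5^( - 1)*59^1 = 59/10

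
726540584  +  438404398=1164944982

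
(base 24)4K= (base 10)116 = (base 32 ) 3K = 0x74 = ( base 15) 7b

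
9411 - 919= 8492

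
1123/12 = 1123/12 = 93.58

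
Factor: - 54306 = -2^1*3^2*7^1*431^1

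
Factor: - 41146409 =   -  17^1*2420377^1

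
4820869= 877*5497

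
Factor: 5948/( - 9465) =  -2^2*3^(  -  1)*5^ (-1)*631^( - 1)*1487^1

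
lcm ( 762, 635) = 3810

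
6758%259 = 24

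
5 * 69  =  345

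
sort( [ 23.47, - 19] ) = [ - 19 , 23.47 ] 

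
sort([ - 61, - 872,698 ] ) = [ - 872,- 61, 698]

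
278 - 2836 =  - 2558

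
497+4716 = 5213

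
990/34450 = 99/3445 = 0.03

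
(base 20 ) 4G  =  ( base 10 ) 96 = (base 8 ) 140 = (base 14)6c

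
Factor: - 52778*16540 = -2^3*5^1 * 11^1*827^1*2399^1 = -872948120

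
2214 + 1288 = 3502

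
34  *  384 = 13056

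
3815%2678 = 1137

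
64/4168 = 8/521 = 0.02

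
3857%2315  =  1542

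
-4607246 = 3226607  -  7833853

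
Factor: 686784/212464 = 2^2 * 3^1*73^1 * 271^(-1 ) =876/271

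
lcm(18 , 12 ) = 36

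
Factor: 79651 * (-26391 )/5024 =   -  2^ ( - 5)*3^1*11^1*13^1*19^1*157^ ( - 1)*463^1  *557^1 = - 2102069541/5024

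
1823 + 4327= 6150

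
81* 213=17253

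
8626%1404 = 202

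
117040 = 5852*20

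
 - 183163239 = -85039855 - 98123384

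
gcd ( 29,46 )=1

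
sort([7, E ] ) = [E,7 ] 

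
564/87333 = 188/29111 = 0.01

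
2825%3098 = 2825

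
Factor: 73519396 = 2^2*41^1*  61^1*7349^1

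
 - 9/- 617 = 9/617 =0.01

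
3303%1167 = 969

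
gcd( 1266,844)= 422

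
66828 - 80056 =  - 13228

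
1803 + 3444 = 5247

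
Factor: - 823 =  - 823^1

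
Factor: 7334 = 2^1 * 19^1*193^1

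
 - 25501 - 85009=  - 110510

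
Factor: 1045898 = 2^1*7^1*74707^1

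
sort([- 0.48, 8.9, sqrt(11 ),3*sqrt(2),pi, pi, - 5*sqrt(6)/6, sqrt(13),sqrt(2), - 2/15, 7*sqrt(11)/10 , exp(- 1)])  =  [- 5*sqrt( 6 ) /6, - 0.48,-2/15, exp(-1),sqrt(2),7*sqrt(11) /10, pi  ,  pi, sqrt(11 ), sqrt(13 ), 3*sqrt( 2 ), 8.9]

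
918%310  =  298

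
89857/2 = 44928  +  1/2 = 44928.50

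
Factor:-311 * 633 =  - 196863  =  - 3^1*211^1*311^1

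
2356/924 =2  +  127/231= 2.55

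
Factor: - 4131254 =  - 2^1*2065627^1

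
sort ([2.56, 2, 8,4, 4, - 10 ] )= [ - 10, 2, 2.56 , 4, 4,  8]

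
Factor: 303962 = 2^1*19^2*421^1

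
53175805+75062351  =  128238156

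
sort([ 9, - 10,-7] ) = [-10,- 7,9]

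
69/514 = 69/514 = 0.13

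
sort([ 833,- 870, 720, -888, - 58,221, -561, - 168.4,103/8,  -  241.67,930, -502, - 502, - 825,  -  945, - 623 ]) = [ - 945,-888,  -  870, -825 , -623, -561, - 502, -502, - 241.67,-168.4 , - 58, 103/8,221,720,833,930 ]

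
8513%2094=137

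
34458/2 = 17229 = 17229.00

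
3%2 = 1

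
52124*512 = 26687488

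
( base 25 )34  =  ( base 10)79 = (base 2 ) 1001111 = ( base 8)117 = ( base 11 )72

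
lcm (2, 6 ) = 6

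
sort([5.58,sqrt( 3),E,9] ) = [sqrt( 3),E, 5.58,9] 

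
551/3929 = 551/3929 = 0.14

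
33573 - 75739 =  - 42166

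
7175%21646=7175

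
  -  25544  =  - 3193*8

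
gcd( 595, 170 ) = 85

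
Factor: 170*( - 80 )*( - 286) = 2^6*5^2*11^1 * 13^1* 17^1 =3889600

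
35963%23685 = 12278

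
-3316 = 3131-6447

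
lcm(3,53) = 159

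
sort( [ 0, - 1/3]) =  [ - 1/3,0]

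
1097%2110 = 1097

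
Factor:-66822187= - 66822187^1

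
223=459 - 236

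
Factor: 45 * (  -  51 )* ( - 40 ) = 91800 =2^3 * 3^3*5^2*17^1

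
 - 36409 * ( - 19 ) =691771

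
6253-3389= 2864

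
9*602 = 5418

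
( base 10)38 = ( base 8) 46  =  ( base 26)1c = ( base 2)100110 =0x26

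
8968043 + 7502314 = 16470357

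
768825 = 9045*85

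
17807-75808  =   - 58001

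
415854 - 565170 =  - 149316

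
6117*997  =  6098649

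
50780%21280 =8220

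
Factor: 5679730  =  2^1*5^1*7^1*41^1*1979^1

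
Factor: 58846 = 2^1 * 29423^1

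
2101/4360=2101/4360 = 0.48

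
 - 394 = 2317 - 2711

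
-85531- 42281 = -127812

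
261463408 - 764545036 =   -  503081628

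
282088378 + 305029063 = 587117441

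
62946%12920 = 11266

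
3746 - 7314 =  - 3568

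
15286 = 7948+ 7338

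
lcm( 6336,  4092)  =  196416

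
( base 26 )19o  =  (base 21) 22A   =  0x3a6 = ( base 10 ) 934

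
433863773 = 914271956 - 480408183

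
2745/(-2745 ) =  - 1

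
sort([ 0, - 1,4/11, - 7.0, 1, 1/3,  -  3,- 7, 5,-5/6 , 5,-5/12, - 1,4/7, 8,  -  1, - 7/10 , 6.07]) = [ - 7.0, - 7, - 3,-1,-1, - 1,-5/6, - 7/10, - 5/12,0,1/3, 4/11,4/7,1, 5, 5,6.07, 8]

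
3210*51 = 163710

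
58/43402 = 29/21701 = 0.00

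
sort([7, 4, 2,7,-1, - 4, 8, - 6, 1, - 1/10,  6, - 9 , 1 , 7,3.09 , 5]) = [ - 9,-6 , - 4, -1 , - 1/10, 1 , 1 , 2,3.09, 4,5, 6, 7,  7,7,8]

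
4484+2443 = 6927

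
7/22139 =7/22139 = 0.00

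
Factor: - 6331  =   - 13^1*487^1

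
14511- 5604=8907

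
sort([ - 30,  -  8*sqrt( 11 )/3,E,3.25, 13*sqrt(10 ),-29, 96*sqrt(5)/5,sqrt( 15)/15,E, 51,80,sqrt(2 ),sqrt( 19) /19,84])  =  [ - 30, - 29, - 8 * sqrt( 11 ) /3  ,  sqrt(19 )/19 , sqrt(15)/15,  sqrt(2 ),E,E,3.25, 13*sqrt(10),96*sqrt(5)/5,51,80, 84] 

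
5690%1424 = 1418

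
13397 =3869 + 9528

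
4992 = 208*24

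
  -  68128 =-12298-55830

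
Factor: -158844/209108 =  - 3^1*7^1*31^1*857^(-1 ) =-651/857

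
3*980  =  2940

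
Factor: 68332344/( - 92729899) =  - 2^3*3^1*19^( - 1)*2847181^1*4880521^( - 1)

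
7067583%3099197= 869189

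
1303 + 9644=10947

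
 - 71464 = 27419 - 98883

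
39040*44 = 1717760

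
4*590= 2360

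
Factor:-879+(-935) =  - 2^1*907^1  =  - 1814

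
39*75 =2925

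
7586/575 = 13 + 111/575 = 13.19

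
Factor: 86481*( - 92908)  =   - 8034776748 = -2^2* 3^3 *3203^1*23227^1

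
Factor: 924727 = 924727^1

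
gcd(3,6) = 3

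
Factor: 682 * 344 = 2^4*11^1*31^1*43^1 = 234608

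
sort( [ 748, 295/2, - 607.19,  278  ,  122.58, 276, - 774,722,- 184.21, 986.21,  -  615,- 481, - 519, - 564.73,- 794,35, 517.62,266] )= [ - 794, - 774,-615, - 607.19, - 564.73, - 519, - 481, - 184.21,35, 122.58,295/2,266,  276, 278, 517.62,722, 748, 986.21]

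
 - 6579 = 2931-9510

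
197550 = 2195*90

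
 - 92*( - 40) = 3680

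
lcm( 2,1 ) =2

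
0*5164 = 0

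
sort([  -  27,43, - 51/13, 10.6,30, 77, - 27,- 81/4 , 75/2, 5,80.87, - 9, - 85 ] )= [  -  85, - 27, - 27, - 81/4, - 9 ,-51/13 , 5,10.6, 30,75/2,43, 77, 80.87]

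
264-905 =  - 641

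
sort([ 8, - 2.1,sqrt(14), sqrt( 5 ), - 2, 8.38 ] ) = [ - 2.1 , - 2,sqrt(5) , sqrt(14 ),8, 8.38]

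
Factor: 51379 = 191^1*269^1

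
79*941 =74339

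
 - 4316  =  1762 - 6078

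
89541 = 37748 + 51793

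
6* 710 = 4260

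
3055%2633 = 422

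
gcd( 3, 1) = 1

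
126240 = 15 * 8416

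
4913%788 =185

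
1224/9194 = 612/4597 = 0.13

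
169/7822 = 169/7822  =  0.02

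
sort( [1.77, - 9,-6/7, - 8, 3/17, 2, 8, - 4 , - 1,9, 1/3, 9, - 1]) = [ - 9, - 8, - 4, - 1, - 1, -6/7,3/17, 1/3, 1.77, 2,8, 9, 9 ] 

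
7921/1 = 7921=7921.00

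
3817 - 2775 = 1042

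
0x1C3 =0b111000011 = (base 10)451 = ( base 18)171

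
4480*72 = 322560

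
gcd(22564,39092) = 4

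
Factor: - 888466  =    -  2^1 * 43^1*10331^1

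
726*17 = 12342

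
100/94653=100/94653 = 0.00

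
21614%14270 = 7344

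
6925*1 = 6925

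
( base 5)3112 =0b110010111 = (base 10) 407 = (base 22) ib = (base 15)1c2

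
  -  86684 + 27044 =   -  59640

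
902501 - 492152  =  410349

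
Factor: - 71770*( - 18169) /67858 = 5^1*7^( - 1) *37^(-1 ) * 131^(-1 ) * 7177^1*18169^1 = 651994565/33929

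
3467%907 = 746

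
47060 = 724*65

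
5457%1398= 1263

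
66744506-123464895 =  - 56720389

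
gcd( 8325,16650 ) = 8325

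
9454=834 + 8620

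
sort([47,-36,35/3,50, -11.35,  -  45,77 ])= [ -45,-36, - 11.35, 35/3,47,50,77 ]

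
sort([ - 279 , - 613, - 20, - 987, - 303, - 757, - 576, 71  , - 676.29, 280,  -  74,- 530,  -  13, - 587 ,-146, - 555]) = [ - 987, - 757, - 676.29, - 613,  -  587, - 576, - 555, - 530, - 303,- 279, - 146,-74,-20, - 13, 71, 280 ]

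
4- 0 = 4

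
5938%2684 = 570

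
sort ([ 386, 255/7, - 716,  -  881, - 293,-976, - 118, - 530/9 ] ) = [ - 976 , - 881 , - 716, - 293, - 118, - 530/9, 255/7,386 ]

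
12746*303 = 3862038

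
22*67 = 1474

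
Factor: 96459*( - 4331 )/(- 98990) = 2^ ( -1)*3^1*5^ ( -1)*11^1 * 19^(-1)*37^1*61^1*71^1*79^1*521^(-1) = 417763929/98990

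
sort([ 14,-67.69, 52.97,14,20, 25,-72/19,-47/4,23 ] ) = [ - 67.69, - 47/4, - 72/19,14,14,20, 23,25,52.97]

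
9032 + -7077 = 1955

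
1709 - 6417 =-4708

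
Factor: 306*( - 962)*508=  - 2^4*3^2*13^1*17^1 *37^1*127^1 = -149540976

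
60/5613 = 20/1871 = 0.01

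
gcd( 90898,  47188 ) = 94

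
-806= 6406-7212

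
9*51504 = 463536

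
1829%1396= 433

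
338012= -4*( - 84503 )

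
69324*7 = 485268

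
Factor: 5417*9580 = 2^2*5^1*479^1*5417^1 = 51894860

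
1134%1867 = 1134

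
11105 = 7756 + 3349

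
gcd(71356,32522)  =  2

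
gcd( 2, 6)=2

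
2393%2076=317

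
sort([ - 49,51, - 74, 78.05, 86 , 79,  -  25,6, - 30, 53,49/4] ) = [  -  74, - 49, - 30,-25, 6, 49/4,51, 53, 78.05,79, 86]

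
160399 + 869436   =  1029835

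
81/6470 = 81/6470=   0.01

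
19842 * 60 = 1190520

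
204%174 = 30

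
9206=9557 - 351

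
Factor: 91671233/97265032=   2^ (-3 )*29^1*461^1*6857^1 * 12158129^ (-1)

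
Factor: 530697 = 3^1 * 176899^1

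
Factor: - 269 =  - 269^1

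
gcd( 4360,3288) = 8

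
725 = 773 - 48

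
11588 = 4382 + 7206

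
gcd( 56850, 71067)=3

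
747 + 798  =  1545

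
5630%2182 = 1266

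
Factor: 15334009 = 859^1 * 17851^1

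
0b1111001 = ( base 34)3j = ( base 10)121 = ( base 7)232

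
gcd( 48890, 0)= 48890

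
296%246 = 50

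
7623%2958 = 1707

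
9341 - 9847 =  - 506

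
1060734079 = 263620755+797113324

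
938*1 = 938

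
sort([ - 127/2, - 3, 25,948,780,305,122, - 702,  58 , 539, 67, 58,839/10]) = [ - 702, - 127/2, - 3,  25, 58 , 58 , 67 , 839/10, 122, 305,  539,  780, 948]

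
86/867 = 86/867 = 0.10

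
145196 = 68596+76600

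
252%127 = 125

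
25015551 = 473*52887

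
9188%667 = 517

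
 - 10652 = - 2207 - 8445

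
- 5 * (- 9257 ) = 46285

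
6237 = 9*693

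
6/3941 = 6/3941 = 0.00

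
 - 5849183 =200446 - 6049629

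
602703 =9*66967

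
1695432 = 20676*82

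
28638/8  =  3579 + 3/4 =3579.75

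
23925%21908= 2017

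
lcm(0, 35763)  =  0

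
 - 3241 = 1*( - 3241)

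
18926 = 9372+9554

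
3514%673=149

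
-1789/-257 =6 + 247/257 = 6.96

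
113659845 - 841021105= - 727361260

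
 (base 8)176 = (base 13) 99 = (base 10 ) 126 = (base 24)56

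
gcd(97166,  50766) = 2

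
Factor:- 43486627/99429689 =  - 631^1* 68917^1*99429689^( - 1) 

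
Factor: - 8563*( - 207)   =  3^2*23^1 * 8563^1  =  1772541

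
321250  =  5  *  64250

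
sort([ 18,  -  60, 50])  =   [ - 60,18, 50]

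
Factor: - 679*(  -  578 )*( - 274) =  - 2^2*7^1 * 17^2*97^1 * 137^1= - 107534588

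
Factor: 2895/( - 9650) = -3/10 = - 2^( - 1) * 3^1*5^ (  -  1) 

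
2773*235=651655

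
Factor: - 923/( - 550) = 2^(  -  1)*5^( - 2)*11^(  -  1)*13^1*71^1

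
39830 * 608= 24216640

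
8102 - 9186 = - 1084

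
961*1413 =1357893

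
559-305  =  254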